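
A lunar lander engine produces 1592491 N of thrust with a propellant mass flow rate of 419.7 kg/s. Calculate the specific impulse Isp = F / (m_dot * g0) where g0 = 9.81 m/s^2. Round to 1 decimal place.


Step 1: m_dot * g0 = 419.7 * 9.81 = 4117.26
Step 2: Isp = 1592491 / 4117.26 = 386.8 s

386.8


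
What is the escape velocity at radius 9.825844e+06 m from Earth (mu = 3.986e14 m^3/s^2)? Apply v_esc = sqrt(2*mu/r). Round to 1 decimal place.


Step 1: 2*mu/r = 2 * 3.986e14 / 9.825844e+06 = 81132979.5181
Step 2: v_esc = sqrt(81132979.5181) = 9007.4 m/s

9007.4


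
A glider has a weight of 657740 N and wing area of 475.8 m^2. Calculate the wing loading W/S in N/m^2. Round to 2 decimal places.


Step 1: Wing loading = W / S = 657740 / 475.8
Step 2: Wing loading = 1382.39 N/m^2

1382.39


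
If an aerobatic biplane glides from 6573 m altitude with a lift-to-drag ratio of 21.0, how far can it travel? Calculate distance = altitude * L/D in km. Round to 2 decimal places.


Step 1: Glide distance = altitude * L/D = 6573 * 21.0 = 138033.0 m
Step 2: Convert to km: 138033.0 / 1000 = 138.03 km

138.03


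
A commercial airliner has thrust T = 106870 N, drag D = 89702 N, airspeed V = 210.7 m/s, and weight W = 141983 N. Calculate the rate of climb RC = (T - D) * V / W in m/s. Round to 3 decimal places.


Step 1: Excess thrust = T - D = 106870 - 89702 = 17168 N
Step 2: Excess power = 17168 * 210.7 = 3617297.6 W
Step 3: RC = 3617297.6 / 141983 = 25.477 m/s

25.477


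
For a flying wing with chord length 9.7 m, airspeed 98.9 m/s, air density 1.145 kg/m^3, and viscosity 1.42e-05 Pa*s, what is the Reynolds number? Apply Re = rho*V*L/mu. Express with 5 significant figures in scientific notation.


Step 1: Numerator = rho * V * L = 1.145 * 98.9 * 9.7 = 1098.43285
Step 2: Re = 1098.43285 / 1.42e-05
Step 3: Re = 7.7354e+07

7.7354e+07


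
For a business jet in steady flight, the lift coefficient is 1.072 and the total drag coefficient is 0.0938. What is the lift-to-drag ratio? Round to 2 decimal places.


Step 1: L/D = CL / CD = 1.072 / 0.0938
Step 2: L/D = 11.43

11.43


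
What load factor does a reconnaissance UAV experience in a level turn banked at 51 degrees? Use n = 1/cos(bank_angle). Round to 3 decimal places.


Step 1: Convert 51 degrees to radians = 0.890118
Step 2: cos(51 deg) = 0.62932
Step 3: n = 1 / 0.62932 = 1.589

1.589


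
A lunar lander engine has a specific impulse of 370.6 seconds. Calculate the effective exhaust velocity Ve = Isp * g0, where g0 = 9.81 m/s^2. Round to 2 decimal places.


Step 1: Ve = Isp * g0 = 370.6 * 9.81
Step 2: Ve = 3635.59 m/s

3635.59


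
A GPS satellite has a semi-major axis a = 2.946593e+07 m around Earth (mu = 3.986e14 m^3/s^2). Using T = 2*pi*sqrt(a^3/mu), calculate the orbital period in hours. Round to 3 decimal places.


Step 1: a^3 / mu = 2.558353e+22 / 3.986e14 = 6.418347e+07
Step 2: sqrt(6.418347e+07) = 8011.4584 s
Step 3: T = 2*pi * 8011.4584 = 50337.48 s
Step 4: T in hours = 50337.48 / 3600 = 13.983 hours

13.983


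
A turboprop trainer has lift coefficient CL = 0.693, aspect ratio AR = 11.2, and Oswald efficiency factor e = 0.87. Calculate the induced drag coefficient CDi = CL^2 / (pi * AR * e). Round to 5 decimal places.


Step 1: CL^2 = 0.693^2 = 0.480249
Step 2: pi * AR * e = 3.14159 * 11.2 * 0.87 = 30.611679
Step 3: CDi = 0.480249 / 30.611679 = 0.01569

0.01569


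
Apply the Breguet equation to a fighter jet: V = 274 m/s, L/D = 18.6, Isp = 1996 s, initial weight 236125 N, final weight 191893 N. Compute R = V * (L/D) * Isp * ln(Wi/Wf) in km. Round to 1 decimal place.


Step 1: Coefficient = V * (L/D) * Isp = 274 * 18.6 * 1996 = 10172414.4 m
Step 2: Wi/Wf = 236125 / 191893 = 1.230503
Step 3: ln(1.230503) = 0.207423
Step 4: R = 10172414.4 * 0.207423 = 2109996.8 m = 2110.0 km

2110.0


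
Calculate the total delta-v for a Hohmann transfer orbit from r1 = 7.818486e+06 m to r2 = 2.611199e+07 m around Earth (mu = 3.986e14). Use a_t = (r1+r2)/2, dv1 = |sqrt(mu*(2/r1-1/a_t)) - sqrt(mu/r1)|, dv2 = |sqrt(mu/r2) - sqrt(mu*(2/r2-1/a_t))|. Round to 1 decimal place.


Step 1: Transfer semi-major axis a_t = (7.818486e+06 + 2.611199e+07) / 2 = 1.696524e+07 m
Step 2: v1 (circular at r1) = sqrt(mu/r1) = 7140.15 m/s
Step 3: v_t1 = sqrt(mu*(2/r1 - 1/a_t)) = 8858.24 m/s
Step 4: dv1 = |8858.24 - 7140.15| = 1718.09 m/s
Step 5: v2 (circular at r2) = 3907.05 m/s, v_t2 = 2652.35 m/s
Step 6: dv2 = |3907.05 - 2652.35| = 1254.7 m/s
Step 7: Total delta-v = 1718.09 + 1254.7 = 2972.8 m/s

2972.8


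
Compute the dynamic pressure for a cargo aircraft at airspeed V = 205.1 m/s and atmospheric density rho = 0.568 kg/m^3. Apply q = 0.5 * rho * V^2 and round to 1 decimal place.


Step 1: V^2 = 205.1^2 = 42066.01
Step 2: q = 0.5 * 0.568 * 42066.01
Step 3: q = 11946.7 Pa

11946.7


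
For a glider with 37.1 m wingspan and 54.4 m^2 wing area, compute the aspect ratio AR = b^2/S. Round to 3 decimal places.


Step 1: b^2 = 37.1^2 = 1376.41
Step 2: AR = 1376.41 / 54.4 = 25.302

25.302


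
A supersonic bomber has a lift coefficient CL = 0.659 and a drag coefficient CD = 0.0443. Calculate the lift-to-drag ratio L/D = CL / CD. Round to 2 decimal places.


Step 1: L/D = CL / CD = 0.659 / 0.0443
Step 2: L/D = 14.88

14.88


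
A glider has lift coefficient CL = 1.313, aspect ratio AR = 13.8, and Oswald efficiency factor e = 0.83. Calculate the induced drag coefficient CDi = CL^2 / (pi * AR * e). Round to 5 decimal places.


Step 1: CL^2 = 1.313^2 = 1.723969
Step 2: pi * AR * e = 3.14159 * 13.8 * 0.83 = 35.983802
Step 3: CDi = 1.723969 / 35.983802 = 0.04791

0.04791


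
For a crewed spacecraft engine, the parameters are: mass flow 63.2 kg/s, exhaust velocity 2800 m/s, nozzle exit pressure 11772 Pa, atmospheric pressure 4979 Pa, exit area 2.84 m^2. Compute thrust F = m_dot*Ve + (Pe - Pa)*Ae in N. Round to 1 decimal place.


Step 1: Momentum thrust = m_dot * Ve = 63.2 * 2800 = 176960.0 N
Step 2: Pressure thrust = (Pe - Pa) * Ae = (11772 - 4979) * 2.84 = 19292.12 N
Step 3: Total thrust F = 176960.0 + 19292.12 = 196252.1 N

196252.1


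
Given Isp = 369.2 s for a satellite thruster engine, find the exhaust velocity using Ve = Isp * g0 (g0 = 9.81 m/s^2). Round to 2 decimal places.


Step 1: Ve = Isp * g0 = 369.2 * 9.81
Step 2: Ve = 3621.85 m/s

3621.85


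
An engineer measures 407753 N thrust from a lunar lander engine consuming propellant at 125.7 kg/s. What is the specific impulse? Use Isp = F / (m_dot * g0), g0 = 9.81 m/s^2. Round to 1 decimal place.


Step 1: m_dot * g0 = 125.7 * 9.81 = 1233.12
Step 2: Isp = 407753 / 1233.12 = 330.7 s

330.7


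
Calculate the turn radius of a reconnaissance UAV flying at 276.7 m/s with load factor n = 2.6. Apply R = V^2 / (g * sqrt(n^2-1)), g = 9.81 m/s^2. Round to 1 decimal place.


Step 1: V^2 = 276.7^2 = 76562.89
Step 2: n^2 - 1 = 2.6^2 - 1 = 5.76
Step 3: sqrt(5.76) = 2.4
Step 4: R = 76562.89 / (9.81 * 2.4) = 3251.9 m

3251.9


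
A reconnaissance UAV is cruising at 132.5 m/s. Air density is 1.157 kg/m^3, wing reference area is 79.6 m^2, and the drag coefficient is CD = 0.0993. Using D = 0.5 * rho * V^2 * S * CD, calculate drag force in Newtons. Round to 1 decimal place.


Step 1: Dynamic pressure q = 0.5 * 1.157 * 132.5^2 = 10156.2906 Pa
Step 2: Drag D = q * S * CD = 10156.2906 * 79.6 * 0.0993
Step 3: D = 80278.2 N

80278.2


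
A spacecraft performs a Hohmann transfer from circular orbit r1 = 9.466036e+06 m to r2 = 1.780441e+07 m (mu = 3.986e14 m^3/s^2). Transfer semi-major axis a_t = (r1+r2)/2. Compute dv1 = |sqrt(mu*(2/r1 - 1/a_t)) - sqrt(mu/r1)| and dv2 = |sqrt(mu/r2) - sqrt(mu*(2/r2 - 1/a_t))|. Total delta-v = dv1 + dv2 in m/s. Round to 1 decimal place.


Step 1: Transfer semi-major axis a_t = (9.466036e+06 + 1.780441e+07) / 2 = 1.363522e+07 m
Step 2: v1 (circular at r1) = sqrt(mu/r1) = 6489.1 m/s
Step 3: v_t1 = sqrt(mu*(2/r1 - 1/a_t)) = 7415.1 m/s
Step 4: dv1 = |7415.1 - 6489.1| = 926.0 m/s
Step 5: v2 (circular at r2) = 4731.57 m/s, v_t2 = 3942.37 m/s
Step 6: dv2 = |4731.57 - 3942.37| = 789.19 m/s
Step 7: Total delta-v = 926.0 + 789.19 = 1715.2 m/s

1715.2


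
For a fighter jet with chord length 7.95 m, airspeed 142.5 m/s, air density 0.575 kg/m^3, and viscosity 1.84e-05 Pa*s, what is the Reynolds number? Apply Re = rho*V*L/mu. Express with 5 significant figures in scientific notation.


Step 1: Numerator = rho * V * L = 0.575 * 142.5 * 7.95 = 651.403125
Step 2: Re = 651.403125 / 1.84e-05
Step 3: Re = 3.5402e+07

3.5402e+07


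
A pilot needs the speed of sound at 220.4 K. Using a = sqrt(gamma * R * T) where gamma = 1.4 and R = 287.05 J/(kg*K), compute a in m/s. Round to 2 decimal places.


Step 1: gamma * R * T = 1.4 * 287.05 * 220.4 = 88572.148
Step 2: a = sqrt(88572.148) = 297.61 m/s

297.61


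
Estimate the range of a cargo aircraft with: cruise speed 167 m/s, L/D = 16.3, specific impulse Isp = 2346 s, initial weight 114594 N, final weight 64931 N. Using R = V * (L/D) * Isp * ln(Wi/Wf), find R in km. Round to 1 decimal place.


Step 1: Coefficient = V * (L/D) * Isp = 167 * 16.3 * 2346 = 6386046.6 m
Step 2: Wi/Wf = 114594 / 64931 = 1.764858
Step 3: ln(1.764858) = 0.56807
Step 4: R = 6386046.6 * 0.56807 = 3627723.3 m = 3627.7 km

3627.7


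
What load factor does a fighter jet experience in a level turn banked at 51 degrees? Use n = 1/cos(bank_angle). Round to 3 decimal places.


Step 1: Convert 51 degrees to radians = 0.890118
Step 2: cos(51 deg) = 0.62932
Step 3: n = 1 / 0.62932 = 1.589

1.589


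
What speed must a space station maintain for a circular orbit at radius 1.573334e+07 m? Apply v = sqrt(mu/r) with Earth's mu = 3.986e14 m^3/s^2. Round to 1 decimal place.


Step 1: mu / r = 3.986e14 / 1.573334e+07 = 25334735.0277
Step 2: v = sqrt(25334735.0277) = 5033.4 m/s

5033.4


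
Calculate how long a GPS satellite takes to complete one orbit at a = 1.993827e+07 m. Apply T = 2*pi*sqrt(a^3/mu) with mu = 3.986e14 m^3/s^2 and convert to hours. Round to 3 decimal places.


Step 1: a^3 / mu = 7.926152e+21 / 3.986e14 = 1.988498e+07
Step 2: sqrt(1.988498e+07) = 4459.2576 s
Step 3: T = 2*pi * 4459.2576 = 28018.34 s
Step 4: T in hours = 28018.34 / 3600 = 7.783 hours

7.783


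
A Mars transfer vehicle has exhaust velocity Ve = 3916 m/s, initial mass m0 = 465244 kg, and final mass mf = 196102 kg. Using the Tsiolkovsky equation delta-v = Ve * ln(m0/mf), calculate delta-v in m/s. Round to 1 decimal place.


Step 1: Mass ratio m0/mf = 465244 / 196102 = 2.372459
Step 2: ln(2.372459) = 0.863927
Step 3: delta-v = 3916 * 0.863927 = 3383.1 m/s

3383.1


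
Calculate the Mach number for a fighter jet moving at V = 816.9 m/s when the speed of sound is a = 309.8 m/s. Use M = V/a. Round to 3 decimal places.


Step 1: M = V / a = 816.9 / 309.8
Step 2: M = 2.637

2.637


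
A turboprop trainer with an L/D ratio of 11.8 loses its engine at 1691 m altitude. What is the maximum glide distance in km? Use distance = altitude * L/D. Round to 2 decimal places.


Step 1: Glide distance = altitude * L/D = 1691 * 11.8 = 19953.8 m
Step 2: Convert to km: 19953.8 / 1000 = 19.95 km

19.95


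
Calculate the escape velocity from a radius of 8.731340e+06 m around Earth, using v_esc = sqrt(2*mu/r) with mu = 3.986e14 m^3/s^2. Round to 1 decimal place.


Step 1: 2*mu/r = 2 * 3.986e14 / 8.731340e+06 = 91303282.1995
Step 2: v_esc = sqrt(91303282.1995) = 9555.3 m/s

9555.3


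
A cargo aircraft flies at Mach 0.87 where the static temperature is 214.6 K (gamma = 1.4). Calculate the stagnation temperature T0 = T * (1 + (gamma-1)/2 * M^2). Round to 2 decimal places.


Step 1: (gamma-1)/2 = 0.2
Step 2: M^2 = 0.7569
Step 3: 1 + 0.2 * 0.7569 = 1.15138
Step 4: T0 = 214.6 * 1.15138 = 247.09 K

247.09


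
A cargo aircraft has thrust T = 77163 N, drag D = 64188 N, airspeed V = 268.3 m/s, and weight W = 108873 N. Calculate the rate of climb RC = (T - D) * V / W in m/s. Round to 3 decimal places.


Step 1: Excess thrust = T - D = 77163 - 64188 = 12975 N
Step 2: Excess power = 12975 * 268.3 = 3481192.5 W
Step 3: RC = 3481192.5 / 108873 = 31.975 m/s

31.975


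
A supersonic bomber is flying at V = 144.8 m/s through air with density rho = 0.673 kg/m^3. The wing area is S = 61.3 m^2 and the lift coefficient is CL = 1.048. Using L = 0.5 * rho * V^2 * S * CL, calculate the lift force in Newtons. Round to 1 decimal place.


Step 1: Calculate dynamic pressure q = 0.5 * 0.673 * 144.8^2 = 0.5 * 0.673 * 20967.04 = 7055.409 Pa
Step 2: Multiply by wing area and lift coefficient: L = 7055.409 * 61.3 * 1.048
Step 3: L = 432496.5692 * 1.048 = 453256.4 N

453256.4


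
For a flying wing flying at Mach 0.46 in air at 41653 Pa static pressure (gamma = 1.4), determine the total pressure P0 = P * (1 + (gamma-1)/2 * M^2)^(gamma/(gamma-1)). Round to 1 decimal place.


Step 1: (gamma-1)/2 * M^2 = 0.2 * 0.2116 = 0.04232
Step 2: 1 + 0.04232 = 1.04232
Step 3: Exponent gamma/(gamma-1) = 3.5
Step 4: P0 = 41653 * 1.04232^3.5 = 48156.0 Pa

48156.0


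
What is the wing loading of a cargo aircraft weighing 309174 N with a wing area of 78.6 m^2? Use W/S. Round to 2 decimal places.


Step 1: Wing loading = W / S = 309174 / 78.6
Step 2: Wing loading = 3933.51 N/m^2

3933.51


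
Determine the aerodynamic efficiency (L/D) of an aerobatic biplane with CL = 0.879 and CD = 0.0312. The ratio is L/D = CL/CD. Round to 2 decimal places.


Step 1: L/D = CL / CD = 0.879 / 0.0312
Step 2: L/D = 28.17

28.17


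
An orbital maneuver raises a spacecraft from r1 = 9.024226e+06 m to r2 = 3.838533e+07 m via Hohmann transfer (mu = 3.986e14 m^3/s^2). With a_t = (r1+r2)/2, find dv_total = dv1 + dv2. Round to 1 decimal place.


Step 1: Transfer semi-major axis a_t = (9.024226e+06 + 3.838533e+07) / 2 = 2.370478e+07 m
Step 2: v1 (circular at r1) = sqrt(mu/r1) = 6646.05 m/s
Step 3: v_t1 = sqrt(mu*(2/r1 - 1/a_t)) = 8457.23 m/s
Step 4: dv1 = |8457.23 - 6646.05| = 1811.18 m/s
Step 5: v2 (circular at r2) = 3222.45 m/s, v_t2 = 1988.26 m/s
Step 6: dv2 = |3222.45 - 1988.26| = 1234.19 m/s
Step 7: Total delta-v = 1811.18 + 1234.19 = 3045.4 m/s

3045.4


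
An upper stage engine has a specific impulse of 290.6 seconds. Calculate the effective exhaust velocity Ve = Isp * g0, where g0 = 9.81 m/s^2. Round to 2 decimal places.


Step 1: Ve = Isp * g0 = 290.6 * 9.81
Step 2: Ve = 2850.79 m/s

2850.79


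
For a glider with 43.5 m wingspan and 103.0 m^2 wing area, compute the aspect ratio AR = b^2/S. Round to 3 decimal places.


Step 1: b^2 = 43.5^2 = 1892.25
Step 2: AR = 1892.25 / 103.0 = 18.371

18.371


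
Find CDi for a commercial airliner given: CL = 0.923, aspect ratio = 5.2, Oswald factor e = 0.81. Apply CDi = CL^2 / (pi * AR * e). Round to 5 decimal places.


Step 1: CL^2 = 0.923^2 = 0.851929
Step 2: pi * AR * e = 3.14159 * 5.2 * 0.81 = 13.232388
Step 3: CDi = 0.851929 / 13.232388 = 0.06438

0.06438


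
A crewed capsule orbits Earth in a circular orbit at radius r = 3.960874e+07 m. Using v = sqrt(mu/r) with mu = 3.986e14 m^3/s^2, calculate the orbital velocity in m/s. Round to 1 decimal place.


Step 1: mu / r = 3.986e14 / 3.960874e+07 = 10063435.4943
Step 2: v = sqrt(10063435.4943) = 3172.3 m/s

3172.3


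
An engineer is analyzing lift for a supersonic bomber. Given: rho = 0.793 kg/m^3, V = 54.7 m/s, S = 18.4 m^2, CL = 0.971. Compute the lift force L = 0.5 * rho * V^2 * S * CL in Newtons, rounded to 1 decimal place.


Step 1: Calculate dynamic pressure q = 0.5 * 0.793 * 54.7^2 = 0.5 * 0.793 * 2992.09 = 1186.3637 Pa
Step 2: Multiply by wing area and lift coefficient: L = 1186.3637 * 18.4 * 0.971
Step 3: L = 21829.0918 * 0.971 = 21196.0 N

21196.0


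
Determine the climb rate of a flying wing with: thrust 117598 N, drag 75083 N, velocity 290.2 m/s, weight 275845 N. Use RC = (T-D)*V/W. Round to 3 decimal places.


Step 1: Excess thrust = T - D = 117598 - 75083 = 42515 N
Step 2: Excess power = 42515 * 290.2 = 12337853.0 W
Step 3: RC = 12337853.0 / 275845 = 44.727 m/s

44.727


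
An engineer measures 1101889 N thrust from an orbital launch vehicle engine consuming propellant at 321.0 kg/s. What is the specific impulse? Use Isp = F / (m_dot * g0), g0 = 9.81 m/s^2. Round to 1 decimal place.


Step 1: m_dot * g0 = 321.0 * 9.81 = 3149.01
Step 2: Isp = 1101889 / 3149.01 = 349.9 s

349.9


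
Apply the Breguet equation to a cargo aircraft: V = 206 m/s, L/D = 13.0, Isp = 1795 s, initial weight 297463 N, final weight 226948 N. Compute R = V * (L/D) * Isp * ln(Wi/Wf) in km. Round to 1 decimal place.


Step 1: Coefficient = V * (L/D) * Isp = 206 * 13.0 * 1795 = 4807010.0 m
Step 2: Wi/Wf = 297463 / 226948 = 1.31071
Step 3: ln(1.31071) = 0.270569
Step 4: R = 4807010.0 * 0.270569 = 1300627.6 m = 1300.6 km

1300.6


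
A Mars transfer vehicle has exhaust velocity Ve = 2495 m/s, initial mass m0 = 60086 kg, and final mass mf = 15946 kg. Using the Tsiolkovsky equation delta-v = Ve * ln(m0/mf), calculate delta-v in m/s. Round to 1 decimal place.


Step 1: Mass ratio m0/mf = 60086 / 15946 = 3.768092
Step 2: ln(3.768092) = 1.326569
Step 3: delta-v = 2495 * 1.326569 = 3309.8 m/s

3309.8


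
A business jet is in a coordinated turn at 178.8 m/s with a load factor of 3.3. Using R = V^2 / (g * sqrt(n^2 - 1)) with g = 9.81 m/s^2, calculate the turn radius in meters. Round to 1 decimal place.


Step 1: V^2 = 178.8^2 = 31969.44
Step 2: n^2 - 1 = 3.3^2 - 1 = 9.89
Step 3: sqrt(9.89) = 3.144837
Step 4: R = 31969.44 / (9.81 * 3.144837) = 1036.3 m

1036.3


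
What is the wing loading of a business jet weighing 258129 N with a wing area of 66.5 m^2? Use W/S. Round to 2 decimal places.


Step 1: Wing loading = W / S = 258129 / 66.5
Step 2: Wing loading = 3881.64 N/m^2

3881.64


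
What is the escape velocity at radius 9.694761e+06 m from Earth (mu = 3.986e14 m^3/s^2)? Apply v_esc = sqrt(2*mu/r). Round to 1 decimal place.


Step 1: 2*mu/r = 2 * 3.986e14 / 9.694761e+06 = 82229979.6767
Step 2: v_esc = sqrt(82229979.6767) = 9068.1 m/s

9068.1


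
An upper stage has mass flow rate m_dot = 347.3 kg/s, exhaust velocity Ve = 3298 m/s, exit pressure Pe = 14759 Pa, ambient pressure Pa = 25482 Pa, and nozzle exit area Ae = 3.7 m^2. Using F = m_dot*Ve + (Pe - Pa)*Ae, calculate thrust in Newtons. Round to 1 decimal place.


Step 1: Momentum thrust = m_dot * Ve = 347.3 * 3298 = 1145395.4 N
Step 2: Pressure thrust = (Pe - Pa) * Ae = (14759 - 25482) * 3.7 = -39675.1 N
Step 3: Total thrust F = 1145395.4 + -39675.1 = 1105720.3 N

1105720.3


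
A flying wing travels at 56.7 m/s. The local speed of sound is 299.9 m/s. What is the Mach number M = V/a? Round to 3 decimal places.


Step 1: M = V / a = 56.7 / 299.9
Step 2: M = 0.189

0.189


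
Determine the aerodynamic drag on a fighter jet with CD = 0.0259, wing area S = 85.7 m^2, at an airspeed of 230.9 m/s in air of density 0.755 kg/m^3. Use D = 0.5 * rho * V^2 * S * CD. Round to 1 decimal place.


Step 1: Dynamic pressure q = 0.5 * 0.755 * 230.9^2 = 20126.3408 Pa
Step 2: Drag D = q * S * CD = 20126.3408 * 85.7 * 0.0259
Step 3: D = 44673.0 N

44673.0


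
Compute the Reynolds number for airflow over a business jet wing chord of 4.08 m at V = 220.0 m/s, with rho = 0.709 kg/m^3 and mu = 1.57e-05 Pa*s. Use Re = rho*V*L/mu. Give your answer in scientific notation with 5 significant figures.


Step 1: Numerator = rho * V * L = 0.709 * 220.0 * 4.08 = 636.3984
Step 2: Re = 636.3984 / 1.57e-05
Step 3: Re = 4.0535e+07

4.0535e+07


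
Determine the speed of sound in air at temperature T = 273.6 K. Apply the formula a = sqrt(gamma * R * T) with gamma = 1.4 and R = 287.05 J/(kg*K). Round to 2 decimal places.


Step 1: gamma * R * T = 1.4 * 287.05 * 273.6 = 109951.632
Step 2: a = sqrt(109951.632) = 331.59 m/s

331.59


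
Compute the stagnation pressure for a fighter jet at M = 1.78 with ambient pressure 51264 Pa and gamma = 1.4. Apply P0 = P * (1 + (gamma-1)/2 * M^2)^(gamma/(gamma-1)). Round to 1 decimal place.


Step 1: (gamma-1)/2 * M^2 = 0.2 * 3.1684 = 0.63368
Step 2: 1 + 0.63368 = 1.63368
Step 3: Exponent gamma/(gamma-1) = 3.5
Step 4: P0 = 51264 * 1.63368^3.5 = 285691.3 Pa

285691.3


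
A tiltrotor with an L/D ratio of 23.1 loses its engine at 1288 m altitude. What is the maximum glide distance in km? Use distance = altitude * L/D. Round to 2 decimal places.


Step 1: Glide distance = altitude * L/D = 1288 * 23.1 = 29752.8 m
Step 2: Convert to km: 29752.8 / 1000 = 29.75 km

29.75


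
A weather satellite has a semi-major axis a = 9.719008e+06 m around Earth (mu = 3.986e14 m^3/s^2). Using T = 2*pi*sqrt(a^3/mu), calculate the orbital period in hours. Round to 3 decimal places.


Step 1: a^3 / mu = 9.180489e+20 / 3.986e14 = 2.303183e+06
Step 2: sqrt(2.303183e+06) = 1517.6243 s
Step 3: T = 2*pi * 1517.6243 = 9535.51 s
Step 4: T in hours = 9535.51 / 3600 = 2.649 hours

2.649


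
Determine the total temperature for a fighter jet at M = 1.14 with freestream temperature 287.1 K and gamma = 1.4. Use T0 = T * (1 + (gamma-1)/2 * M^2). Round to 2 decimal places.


Step 1: (gamma-1)/2 = 0.2
Step 2: M^2 = 1.2996
Step 3: 1 + 0.2 * 1.2996 = 1.25992
Step 4: T0 = 287.1 * 1.25992 = 361.72 K

361.72


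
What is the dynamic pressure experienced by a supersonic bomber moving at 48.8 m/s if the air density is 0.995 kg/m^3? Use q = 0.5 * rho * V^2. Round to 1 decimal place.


Step 1: V^2 = 48.8^2 = 2381.44
Step 2: q = 0.5 * 0.995 * 2381.44
Step 3: q = 1184.8 Pa

1184.8


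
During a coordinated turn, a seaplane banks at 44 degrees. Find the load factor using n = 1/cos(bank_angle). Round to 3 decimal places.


Step 1: Convert 44 degrees to radians = 0.767945
Step 2: cos(44 deg) = 0.71934
Step 3: n = 1 / 0.71934 = 1.390

1.390


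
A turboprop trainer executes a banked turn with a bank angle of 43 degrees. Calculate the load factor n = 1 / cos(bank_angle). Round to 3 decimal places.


Step 1: Convert 43 degrees to radians = 0.750492
Step 2: cos(43 deg) = 0.731354
Step 3: n = 1 / 0.731354 = 1.367

1.367


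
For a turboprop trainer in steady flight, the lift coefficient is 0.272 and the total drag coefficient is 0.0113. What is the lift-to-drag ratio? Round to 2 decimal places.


Step 1: L/D = CL / CD = 0.272 / 0.0113
Step 2: L/D = 24.07

24.07


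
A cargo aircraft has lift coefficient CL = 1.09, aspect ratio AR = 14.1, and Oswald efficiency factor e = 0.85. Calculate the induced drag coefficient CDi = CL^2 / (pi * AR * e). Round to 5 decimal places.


Step 1: CL^2 = 1.09^2 = 1.1881
Step 2: pi * AR * e = 3.14159 * 14.1 * 0.85 = 37.651988
Step 3: CDi = 1.1881 / 37.651988 = 0.03155

0.03155


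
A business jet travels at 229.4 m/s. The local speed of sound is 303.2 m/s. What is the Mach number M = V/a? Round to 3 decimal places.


Step 1: M = V / a = 229.4 / 303.2
Step 2: M = 0.757

0.757


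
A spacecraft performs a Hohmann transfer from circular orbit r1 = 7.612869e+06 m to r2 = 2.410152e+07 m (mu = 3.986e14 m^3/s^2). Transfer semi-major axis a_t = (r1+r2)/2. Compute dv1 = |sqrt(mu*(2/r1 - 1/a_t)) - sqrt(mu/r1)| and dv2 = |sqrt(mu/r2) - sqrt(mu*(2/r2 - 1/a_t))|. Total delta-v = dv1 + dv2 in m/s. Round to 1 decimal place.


Step 1: Transfer semi-major axis a_t = (7.612869e+06 + 2.410152e+07) / 2 = 1.585719e+07 m
Step 2: v1 (circular at r1) = sqrt(mu/r1) = 7235.93 m/s
Step 3: v_t1 = sqrt(mu*(2/r1 - 1/a_t)) = 8920.79 m/s
Step 4: dv1 = |8920.79 - 7235.93| = 1684.86 m/s
Step 5: v2 (circular at r2) = 4066.74 m/s, v_t2 = 2817.78 m/s
Step 6: dv2 = |4066.74 - 2817.78| = 1248.96 m/s
Step 7: Total delta-v = 1684.86 + 1248.96 = 2933.8 m/s

2933.8


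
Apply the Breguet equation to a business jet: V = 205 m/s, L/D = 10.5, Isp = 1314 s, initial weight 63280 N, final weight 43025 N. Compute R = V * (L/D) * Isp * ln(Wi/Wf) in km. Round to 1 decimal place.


Step 1: Coefficient = V * (L/D) * Isp = 205 * 10.5 * 1314 = 2828385.0 m
Step 2: Wi/Wf = 63280 / 43025 = 1.470773
Step 3: ln(1.470773) = 0.385788
Step 4: R = 2828385.0 * 0.385788 = 1091156.9 m = 1091.2 km

1091.2


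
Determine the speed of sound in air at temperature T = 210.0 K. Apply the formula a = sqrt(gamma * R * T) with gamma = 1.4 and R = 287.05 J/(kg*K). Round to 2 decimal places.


Step 1: gamma * R * T = 1.4 * 287.05 * 210.0 = 84392.7
Step 2: a = sqrt(84392.7) = 290.50 m/s

290.50


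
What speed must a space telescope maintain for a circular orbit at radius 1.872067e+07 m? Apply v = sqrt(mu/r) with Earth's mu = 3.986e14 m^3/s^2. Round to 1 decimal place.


Step 1: mu / r = 3.986e14 / 1.872067e+07 = 21291972.9903
Step 2: v = sqrt(21291972.9903) = 4614.3 m/s

4614.3


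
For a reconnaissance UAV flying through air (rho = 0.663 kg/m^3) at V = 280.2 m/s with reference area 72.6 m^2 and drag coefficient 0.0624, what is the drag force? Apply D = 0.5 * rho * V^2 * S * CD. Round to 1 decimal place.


Step 1: Dynamic pressure q = 0.5 * 0.663 * 280.2^2 = 26026.7413 Pa
Step 2: Drag D = q * S * CD = 26026.7413 * 72.6 * 0.0624
Step 3: D = 117907.4 N

117907.4


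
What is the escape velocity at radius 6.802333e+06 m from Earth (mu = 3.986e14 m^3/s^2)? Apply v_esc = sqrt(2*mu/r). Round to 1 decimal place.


Step 1: 2*mu/r = 2 * 3.986e14 / 6.802333e+06 = 117195085.8625
Step 2: v_esc = sqrt(117195085.8625) = 10825.7 m/s

10825.7


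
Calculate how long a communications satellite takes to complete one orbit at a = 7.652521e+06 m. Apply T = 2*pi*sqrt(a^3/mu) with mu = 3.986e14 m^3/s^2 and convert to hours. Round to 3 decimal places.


Step 1: a^3 / mu = 4.481399e+20 / 3.986e14 = 1.124285e+06
Step 2: sqrt(1.124285e+06) = 1060.3229 s
Step 3: T = 2*pi * 1060.3229 = 6662.21 s
Step 4: T in hours = 6662.21 / 3600 = 1.851 hours

1.851


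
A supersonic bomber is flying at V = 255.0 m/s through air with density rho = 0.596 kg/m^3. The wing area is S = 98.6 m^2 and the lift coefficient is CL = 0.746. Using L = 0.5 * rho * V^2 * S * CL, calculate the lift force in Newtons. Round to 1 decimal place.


Step 1: Calculate dynamic pressure q = 0.5 * 0.596 * 255.0^2 = 0.5 * 0.596 * 65025.0 = 19377.45 Pa
Step 2: Multiply by wing area and lift coefficient: L = 19377.45 * 98.6 * 0.746
Step 3: L = 1910616.57 * 0.746 = 1425320.0 N

1425320.0


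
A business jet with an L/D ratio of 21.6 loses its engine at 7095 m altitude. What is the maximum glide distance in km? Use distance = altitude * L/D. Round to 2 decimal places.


Step 1: Glide distance = altitude * L/D = 7095 * 21.6 = 153252.0 m
Step 2: Convert to km: 153252.0 / 1000 = 153.25 km

153.25


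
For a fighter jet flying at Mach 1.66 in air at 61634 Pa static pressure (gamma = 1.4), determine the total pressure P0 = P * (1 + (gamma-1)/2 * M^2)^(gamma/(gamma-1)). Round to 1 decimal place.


Step 1: (gamma-1)/2 * M^2 = 0.2 * 2.7556 = 0.55112
Step 2: 1 + 0.55112 = 1.55112
Step 3: Exponent gamma/(gamma-1) = 3.5
Step 4: P0 = 61634 * 1.55112^3.5 = 286470.1 Pa

286470.1


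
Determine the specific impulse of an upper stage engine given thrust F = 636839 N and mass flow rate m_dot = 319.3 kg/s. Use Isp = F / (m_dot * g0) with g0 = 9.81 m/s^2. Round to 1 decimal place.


Step 1: m_dot * g0 = 319.3 * 9.81 = 3132.33
Step 2: Isp = 636839 / 3132.33 = 203.3 s

203.3


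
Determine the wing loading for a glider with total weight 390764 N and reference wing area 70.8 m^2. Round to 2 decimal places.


Step 1: Wing loading = W / S = 390764 / 70.8
Step 2: Wing loading = 5519.27 N/m^2

5519.27


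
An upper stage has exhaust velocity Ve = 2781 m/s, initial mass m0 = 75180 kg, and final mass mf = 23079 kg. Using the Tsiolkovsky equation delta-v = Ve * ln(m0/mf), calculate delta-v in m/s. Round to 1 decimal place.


Step 1: Mass ratio m0/mf = 75180 / 23079 = 3.257507
Step 2: ln(3.257507) = 1.180962
Step 3: delta-v = 2781 * 1.180962 = 3284.3 m/s

3284.3


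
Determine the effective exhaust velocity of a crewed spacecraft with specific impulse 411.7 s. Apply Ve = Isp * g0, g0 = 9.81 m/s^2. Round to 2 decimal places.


Step 1: Ve = Isp * g0 = 411.7 * 9.81
Step 2: Ve = 4038.78 m/s

4038.78


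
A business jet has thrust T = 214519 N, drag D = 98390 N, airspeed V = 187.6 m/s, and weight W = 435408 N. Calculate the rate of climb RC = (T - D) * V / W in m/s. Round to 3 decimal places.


Step 1: Excess thrust = T - D = 214519 - 98390 = 116129 N
Step 2: Excess power = 116129 * 187.6 = 21785800.4 W
Step 3: RC = 21785800.4 / 435408 = 50.035 m/s

50.035


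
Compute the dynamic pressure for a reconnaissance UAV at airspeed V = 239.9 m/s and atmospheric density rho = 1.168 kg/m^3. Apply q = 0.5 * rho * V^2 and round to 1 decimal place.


Step 1: V^2 = 239.9^2 = 57552.01
Step 2: q = 0.5 * 1.168 * 57552.01
Step 3: q = 33610.4 Pa

33610.4


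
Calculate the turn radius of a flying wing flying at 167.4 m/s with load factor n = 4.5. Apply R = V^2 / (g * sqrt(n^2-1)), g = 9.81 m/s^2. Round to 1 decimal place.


Step 1: V^2 = 167.4^2 = 28022.76
Step 2: n^2 - 1 = 4.5^2 - 1 = 19.25
Step 3: sqrt(19.25) = 4.387482
Step 4: R = 28022.76 / (9.81 * 4.387482) = 651.1 m

651.1


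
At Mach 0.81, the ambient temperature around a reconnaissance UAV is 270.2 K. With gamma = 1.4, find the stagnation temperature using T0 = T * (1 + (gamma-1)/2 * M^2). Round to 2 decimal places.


Step 1: (gamma-1)/2 = 0.2
Step 2: M^2 = 0.6561
Step 3: 1 + 0.2 * 0.6561 = 1.13122
Step 4: T0 = 270.2 * 1.13122 = 305.66 K

305.66


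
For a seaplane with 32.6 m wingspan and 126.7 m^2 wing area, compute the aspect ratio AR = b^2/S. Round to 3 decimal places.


Step 1: b^2 = 32.6^2 = 1062.76
Step 2: AR = 1062.76 / 126.7 = 8.388

8.388


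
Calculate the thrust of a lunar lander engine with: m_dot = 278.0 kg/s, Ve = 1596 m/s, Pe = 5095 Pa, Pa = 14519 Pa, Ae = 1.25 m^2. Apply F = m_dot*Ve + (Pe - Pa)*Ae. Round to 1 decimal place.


Step 1: Momentum thrust = m_dot * Ve = 278.0 * 1596 = 443688.0 N
Step 2: Pressure thrust = (Pe - Pa) * Ae = (5095 - 14519) * 1.25 = -11780.00 N
Step 3: Total thrust F = 443688.0 + -11780.00 = 431908.0 N

431908.0


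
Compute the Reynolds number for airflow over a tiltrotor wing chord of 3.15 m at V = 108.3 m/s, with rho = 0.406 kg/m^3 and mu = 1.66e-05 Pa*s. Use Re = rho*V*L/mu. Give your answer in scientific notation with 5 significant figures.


Step 1: Numerator = rho * V * L = 0.406 * 108.3 * 3.15 = 138.50487
Step 2: Re = 138.50487 / 1.66e-05
Step 3: Re = 8.3437e+06

8.3437e+06


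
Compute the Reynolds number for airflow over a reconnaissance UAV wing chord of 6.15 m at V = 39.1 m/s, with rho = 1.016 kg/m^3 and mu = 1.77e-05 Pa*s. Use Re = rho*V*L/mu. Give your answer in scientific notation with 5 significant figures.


Step 1: Numerator = rho * V * L = 1.016 * 39.1 * 6.15 = 244.31244
Step 2: Re = 244.31244 / 1.77e-05
Step 3: Re = 1.3803e+07

1.3803e+07


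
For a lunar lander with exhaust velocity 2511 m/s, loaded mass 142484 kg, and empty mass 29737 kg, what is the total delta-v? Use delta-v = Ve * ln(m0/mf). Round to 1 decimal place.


Step 1: Mass ratio m0/mf = 142484 / 29737 = 4.791472
Step 2: ln(4.791472) = 1.566838
Step 3: delta-v = 2511 * 1.566838 = 3934.3 m/s

3934.3


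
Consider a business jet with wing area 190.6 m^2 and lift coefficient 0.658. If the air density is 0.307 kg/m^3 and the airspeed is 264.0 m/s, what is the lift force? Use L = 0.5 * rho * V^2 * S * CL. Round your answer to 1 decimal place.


Step 1: Calculate dynamic pressure q = 0.5 * 0.307 * 264.0^2 = 0.5 * 0.307 * 69696.0 = 10698.336 Pa
Step 2: Multiply by wing area and lift coefficient: L = 10698.336 * 190.6 * 0.658
Step 3: L = 2039102.8416 * 0.658 = 1341729.7 N

1341729.7


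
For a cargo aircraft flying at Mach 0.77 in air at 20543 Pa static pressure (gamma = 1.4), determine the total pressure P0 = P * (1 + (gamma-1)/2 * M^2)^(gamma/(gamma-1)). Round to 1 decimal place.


Step 1: (gamma-1)/2 * M^2 = 0.2 * 0.5929 = 0.11858
Step 2: 1 + 0.11858 = 1.11858
Step 3: Exponent gamma/(gamma-1) = 3.5
Step 4: P0 = 20543 * 1.11858^3.5 = 30408.7 Pa

30408.7


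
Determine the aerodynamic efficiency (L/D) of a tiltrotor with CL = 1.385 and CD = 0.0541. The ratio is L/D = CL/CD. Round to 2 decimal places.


Step 1: L/D = CL / CD = 1.385 / 0.0541
Step 2: L/D = 25.60

25.60


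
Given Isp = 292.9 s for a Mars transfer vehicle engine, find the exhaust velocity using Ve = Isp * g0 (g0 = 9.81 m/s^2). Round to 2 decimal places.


Step 1: Ve = Isp * g0 = 292.9 * 9.81
Step 2: Ve = 2873.35 m/s

2873.35


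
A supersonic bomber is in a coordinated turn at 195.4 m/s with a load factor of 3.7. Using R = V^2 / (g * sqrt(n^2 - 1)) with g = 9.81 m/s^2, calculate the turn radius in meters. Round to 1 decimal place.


Step 1: V^2 = 195.4^2 = 38181.16
Step 2: n^2 - 1 = 3.7^2 - 1 = 12.69
Step 3: sqrt(12.69) = 3.562303
Step 4: R = 38181.16 / (9.81 * 3.562303) = 1092.6 m

1092.6


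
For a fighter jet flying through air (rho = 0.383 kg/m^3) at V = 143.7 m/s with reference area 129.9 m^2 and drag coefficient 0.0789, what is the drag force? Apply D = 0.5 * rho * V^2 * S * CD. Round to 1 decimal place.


Step 1: Dynamic pressure q = 0.5 * 0.383 * 143.7^2 = 3954.4156 Pa
Step 2: Drag D = q * S * CD = 3954.4156 * 129.9 * 0.0789
Step 3: D = 40529.2 N

40529.2


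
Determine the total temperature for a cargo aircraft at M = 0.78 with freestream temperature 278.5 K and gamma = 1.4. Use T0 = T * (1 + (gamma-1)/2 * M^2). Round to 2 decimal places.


Step 1: (gamma-1)/2 = 0.2
Step 2: M^2 = 0.6084
Step 3: 1 + 0.2 * 0.6084 = 1.12168
Step 4: T0 = 278.5 * 1.12168 = 312.39 K

312.39


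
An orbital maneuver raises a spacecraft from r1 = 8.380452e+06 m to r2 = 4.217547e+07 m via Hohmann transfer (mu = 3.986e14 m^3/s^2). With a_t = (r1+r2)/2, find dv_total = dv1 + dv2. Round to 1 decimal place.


Step 1: Transfer semi-major axis a_t = (8.380452e+06 + 4.217547e+07) / 2 = 2.527796e+07 m
Step 2: v1 (circular at r1) = sqrt(mu/r1) = 6896.6 m/s
Step 3: v_t1 = sqrt(mu*(2/r1 - 1/a_t)) = 8908.28 m/s
Step 4: dv1 = |8908.28 - 6896.6| = 2011.68 m/s
Step 5: v2 (circular at r2) = 3074.25 m/s, v_t2 = 1770.11 m/s
Step 6: dv2 = |3074.25 - 1770.11| = 1304.13 m/s
Step 7: Total delta-v = 2011.68 + 1304.13 = 3315.8 m/s

3315.8


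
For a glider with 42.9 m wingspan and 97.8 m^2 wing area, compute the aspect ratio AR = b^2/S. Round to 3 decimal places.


Step 1: b^2 = 42.9^2 = 1840.41
Step 2: AR = 1840.41 / 97.8 = 18.818

18.818


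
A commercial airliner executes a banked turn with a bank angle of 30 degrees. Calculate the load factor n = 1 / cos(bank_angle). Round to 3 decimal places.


Step 1: Convert 30 degrees to radians = 0.523599
Step 2: cos(30 deg) = 0.866025
Step 3: n = 1 / 0.866025 = 1.155

1.155


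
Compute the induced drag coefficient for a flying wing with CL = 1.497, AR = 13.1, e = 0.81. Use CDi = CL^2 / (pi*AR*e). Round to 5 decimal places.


Step 1: CL^2 = 1.497^2 = 2.241009
Step 2: pi * AR * e = 3.14159 * 13.1 * 0.81 = 33.33544
Step 3: CDi = 2.241009 / 33.33544 = 0.06723

0.06723


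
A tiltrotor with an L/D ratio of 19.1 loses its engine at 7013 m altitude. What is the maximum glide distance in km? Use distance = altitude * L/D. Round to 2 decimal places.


Step 1: Glide distance = altitude * L/D = 7013 * 19.1 = 133948.3 m
Step 2: Convert to km: 133948.3 / 1000 = 133.95 km

133.95


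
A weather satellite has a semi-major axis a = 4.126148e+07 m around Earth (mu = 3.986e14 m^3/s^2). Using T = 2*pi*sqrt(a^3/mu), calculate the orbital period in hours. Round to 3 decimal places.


Step 1: a^3 / mu = 7.024807e+22 / 3.986e14 = 1.762370e+08
Step 2: sqrt(1.762370e+08) = 13275.4287 s
Step 3: T = 2*pi * 13275.4287 = 83411.98 s
Step 4: T in hours = 83411.98 / 3600 = 23.170 hours

23.170


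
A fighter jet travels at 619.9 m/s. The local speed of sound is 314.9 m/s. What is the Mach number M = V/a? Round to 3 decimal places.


Step 1: M = V / a = 619.9 / 314.9
Step 2: M = 1.969

1.969


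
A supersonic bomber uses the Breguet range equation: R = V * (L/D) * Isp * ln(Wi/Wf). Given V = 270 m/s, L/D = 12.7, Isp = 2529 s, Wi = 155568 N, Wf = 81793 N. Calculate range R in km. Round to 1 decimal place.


Step 1: Coefficient = V * (L/D) * Isp = 270 * 12.7 * 2529 = 8671941.0 m
Step 2: Wi/Wf = 155568 / 81793 = 1.901972
Step 3: ln(1.901972) = 0.642891
Step 4: R = 8671941.0 * 0.642891 = 5575115.2 m = 5575.1 km

5575.1


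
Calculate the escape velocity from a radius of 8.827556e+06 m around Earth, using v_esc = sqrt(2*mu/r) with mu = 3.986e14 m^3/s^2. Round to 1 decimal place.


Step 1: 2*mu/r = 2 * 3.986e14 / 8.827556e+06 = 90308121.5231
Step 2: v_esc = sqrt(90308121.5231) = 9503.1 m/s

9503.1


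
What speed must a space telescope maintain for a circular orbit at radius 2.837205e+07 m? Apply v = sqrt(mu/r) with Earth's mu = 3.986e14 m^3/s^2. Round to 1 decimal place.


Step 1: mu / r = 3.986e14 / 2.837205e+07 = 14049037.6973
Step 2: v = sqrt(14049037.6973) = 3748.2 m/s

3748.2


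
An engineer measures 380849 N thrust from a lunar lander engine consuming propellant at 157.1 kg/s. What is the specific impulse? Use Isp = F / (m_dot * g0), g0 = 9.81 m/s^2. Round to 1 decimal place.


Step 1: m_dot * g0 = 157.1 * 9.81 = 1541.15
Step 2: Isp = 380849 / 1541.15 = 247.1 s

247.1


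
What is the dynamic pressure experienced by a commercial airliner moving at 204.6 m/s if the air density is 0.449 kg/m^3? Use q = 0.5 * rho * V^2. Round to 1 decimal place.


Step 1: V^2 = 204.6^2 = 41861.16
Step 2: q = 0.5 * 0.449 * 41861.16
Step 3: q = 9397.8 Pa

9397.8


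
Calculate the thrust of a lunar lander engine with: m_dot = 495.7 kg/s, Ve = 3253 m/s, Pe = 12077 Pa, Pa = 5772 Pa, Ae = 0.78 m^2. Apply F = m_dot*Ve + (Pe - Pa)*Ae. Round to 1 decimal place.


Step 1: Momentum thrust = m_dot * Ve = 495.7 * 3253 = 1612512.1 N
Step 2: Pressure thrust = (Pe - Pa) * Ae = (12077 - 5772) * 0.78 = 4917.90 N
Step 3: Total thrust F = 1612512.1 + 4917.90 = 1617430.0 N

1617430.0


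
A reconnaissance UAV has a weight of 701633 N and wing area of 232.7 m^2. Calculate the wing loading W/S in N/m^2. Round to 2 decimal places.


Step 1: Wing loading = W / S = 701633 / 232.7
Step 2: Wing loading = 3015.18 N/m^2

3015.18


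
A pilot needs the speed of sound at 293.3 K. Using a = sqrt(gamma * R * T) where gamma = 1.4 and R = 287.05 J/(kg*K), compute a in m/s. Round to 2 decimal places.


Step 1: gamma * R * T = 1.4 * 287.05 * 293.3 = 117868.471
Step 2: a = sqrt(117868.471) = 343.32 m/s

343.32


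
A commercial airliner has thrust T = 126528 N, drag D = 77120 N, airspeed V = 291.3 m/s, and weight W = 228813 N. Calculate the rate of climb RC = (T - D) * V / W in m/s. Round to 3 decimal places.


Step 1: Excess thrust = T - D = 126528 - 77120 = 49408 N
Step 2: Excess power = 49408 * 291.3 = 14392550.4 W
Step 3: RC = 14392550.4 / 228813 = 62.901 m/s

62.901


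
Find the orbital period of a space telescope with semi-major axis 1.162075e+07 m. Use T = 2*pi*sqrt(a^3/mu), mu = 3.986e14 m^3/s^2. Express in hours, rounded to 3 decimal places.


Step 1: a^3 / mu = 1.569287e+21 / 3.986e14 = 3.936998e+06
Step 2: sqrt(3.936998e+06) = 1984.187 s
Step 3: T = 2*pi * 1984.187 = 12467.01 s
Step 4: T in hours = 12467.01 / 3600 = 3.463 hours

3.463


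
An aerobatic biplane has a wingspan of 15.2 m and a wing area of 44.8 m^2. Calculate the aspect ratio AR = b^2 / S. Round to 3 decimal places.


Step 1: b^2 = 15.2^2 = 231.04
Step 2: AR = 231.04 / 44.8 = 5.157

5.157


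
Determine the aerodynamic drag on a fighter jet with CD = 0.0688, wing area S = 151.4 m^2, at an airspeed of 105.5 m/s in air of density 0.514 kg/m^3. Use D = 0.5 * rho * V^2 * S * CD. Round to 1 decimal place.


Step 1: Dynamic pressure q = 0.5 * 0.514 * 105.5^2 = 2860.4743 Pa
Step 2: Drag D = q * S * CD = 2860.4743 * 151.4 * 0.0688
Step 3: D = 29795.6 N

29795.6


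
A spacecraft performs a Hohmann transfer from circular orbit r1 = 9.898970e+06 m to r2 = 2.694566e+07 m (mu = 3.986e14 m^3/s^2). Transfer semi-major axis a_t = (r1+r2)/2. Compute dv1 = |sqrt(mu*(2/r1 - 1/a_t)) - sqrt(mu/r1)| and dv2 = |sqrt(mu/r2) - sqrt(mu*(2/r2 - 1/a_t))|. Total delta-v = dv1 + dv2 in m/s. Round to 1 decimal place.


Step 1: Transfer semi-major axis a_t = (9.898970e+06 + 2.694566e+07) / 2 = 1.842232e+07 m
Step 2: v1 (circular at r1) = sqrt(mu/r1) = 6345.61 m/s
Step 3: v_t1 = sqrt(mu*(2/r1 - 1/a_t)) = 7674.43 m/s
Step 4: dv1 = |7674.43 - 6345.61| = 1328.81 m/s
Step 5: v2 (circular at r2) = 3846.13 m/s, v_t2 = 2819.34 m/s
Step 6: dv2 = |3846.13 - 2819.34| = 1026.79 m/s
Step 7: Total delta-v = 1328.81 + 1026.79 = 2355.6 m/s

2355.6
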